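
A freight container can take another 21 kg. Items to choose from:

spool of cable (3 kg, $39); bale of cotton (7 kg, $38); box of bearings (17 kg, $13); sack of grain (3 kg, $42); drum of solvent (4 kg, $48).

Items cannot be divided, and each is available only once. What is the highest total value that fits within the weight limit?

Check high-value combinations within 21 kg:
- spool of cable+bale of cotton+sack of grain+drum of solvent: weight 3+7+3+4=17, value 39+38+42+48=167
- spool of cable+sack of grain+drum of solvent: weight 3+3+4=10, value 39+42+48=129
- bale of cotton+sack of grain+drum of solvent: weight 7+3+4=14, value 38+42+48=128
- spool of cable+bale of cotton+drum of solvent: weight 3+7+4=14, value 39+38+48=125
Best: $167.

$167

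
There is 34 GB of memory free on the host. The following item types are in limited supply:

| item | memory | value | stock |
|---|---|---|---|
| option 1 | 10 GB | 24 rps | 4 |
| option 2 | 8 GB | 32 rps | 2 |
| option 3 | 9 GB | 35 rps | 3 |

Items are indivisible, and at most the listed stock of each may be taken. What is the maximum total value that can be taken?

Top feasible selections:
- 2×option 2 + 2×option 3: memory 34, value 134
- 3×option 3: memory 27, value 105
Best: 134 rps.

134 rps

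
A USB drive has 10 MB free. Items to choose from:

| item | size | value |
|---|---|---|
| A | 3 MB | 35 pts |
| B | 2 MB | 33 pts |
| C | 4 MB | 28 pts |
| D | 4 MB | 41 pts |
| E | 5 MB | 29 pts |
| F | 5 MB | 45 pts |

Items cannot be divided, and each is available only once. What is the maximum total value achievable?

113 pts

Check high-value combinations within 10 MB:
- A+B+F: size 3+2+5=10, value 35+33+45=113
- A+B+D: size 3+2+4=9, value 35+33+41=109
- B+C+D: size 2+4+4=10, value 33+28+41=102
- A+B+E: size 3+2+5=10, value 35+33+29=97
- A+B+C: size 3+2+4=9, value 35+33+28=96
Best: 113 pts.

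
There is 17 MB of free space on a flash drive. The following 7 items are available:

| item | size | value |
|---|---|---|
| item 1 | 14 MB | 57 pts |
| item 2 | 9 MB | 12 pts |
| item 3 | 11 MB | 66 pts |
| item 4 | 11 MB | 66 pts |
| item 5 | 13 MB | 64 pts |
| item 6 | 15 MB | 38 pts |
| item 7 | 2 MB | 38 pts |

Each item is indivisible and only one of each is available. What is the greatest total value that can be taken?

104 pts

Check high-value combinations within 17 MB:
- item 3+item 7: size 11+2=13, value 66+38=104
- item 4+item 7: size 11+2=13, value 66+38=104
- item 5+item 7: size 13+2=15, value 64+38=102
- item 1+item 7: size 14+2=16, value 57+38=95
Best: 104 pts.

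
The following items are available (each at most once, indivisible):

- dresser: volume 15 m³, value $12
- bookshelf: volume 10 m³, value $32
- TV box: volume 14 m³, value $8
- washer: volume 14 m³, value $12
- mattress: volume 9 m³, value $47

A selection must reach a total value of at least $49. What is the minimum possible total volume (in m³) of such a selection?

Subsets with value ≥ 49, sorted by total volume:
- bookshelf+mattress: volume 19, value 79
- washer+mattress: volume 23, value 59
- TV box+mattress: volume 23, value 55
Minimum volume: 19 m³.

19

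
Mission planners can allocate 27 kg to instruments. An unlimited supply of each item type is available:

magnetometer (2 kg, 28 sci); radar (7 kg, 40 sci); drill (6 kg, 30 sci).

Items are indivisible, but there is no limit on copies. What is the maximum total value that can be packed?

364 sci

Best value-per-unit is magnetometer at 28/2, and filling with it alone uses mass 13×2=26. No mix of the others beats 13×28 = 364.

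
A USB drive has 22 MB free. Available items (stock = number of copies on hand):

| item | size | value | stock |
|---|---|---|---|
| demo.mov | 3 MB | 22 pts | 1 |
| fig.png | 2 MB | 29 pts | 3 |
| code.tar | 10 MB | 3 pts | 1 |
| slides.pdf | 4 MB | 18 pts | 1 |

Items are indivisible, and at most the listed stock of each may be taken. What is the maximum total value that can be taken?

127 pts

Best selections within size 22 and stock limits:
- 1×demo.mov + 3×fig.png + 1×slides.pdf: size 13, value 127
- 1×demo.mov + 3×fig.png + 1×code.tar: size 19, value 112
- 1×demo.mov + 3×fig.png: size 9, value 109
Best: 127 pts.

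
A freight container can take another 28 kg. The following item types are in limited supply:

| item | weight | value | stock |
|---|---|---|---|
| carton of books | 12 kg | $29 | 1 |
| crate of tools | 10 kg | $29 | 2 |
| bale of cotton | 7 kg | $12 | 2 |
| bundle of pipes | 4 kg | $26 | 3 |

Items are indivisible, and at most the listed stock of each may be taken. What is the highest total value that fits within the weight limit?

Top feasible selections:
- 2×crate of tools + 2×bundle of pipes: weight 28, value 110
- 1×crate of tools + 3×bundle of pipes: weight 22, value 107
Best: $110.

$110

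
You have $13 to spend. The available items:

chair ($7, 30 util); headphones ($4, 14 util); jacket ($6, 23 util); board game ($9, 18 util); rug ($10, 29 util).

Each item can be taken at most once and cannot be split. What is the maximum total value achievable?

53 util

Check high-value combinations within $13:
- chair+jacket: cost 7+6=13, value 30+23=53
- chair+headphones: cost 7+4=11, value 30+14=44
- headphones+jacket: cost 4+6=10, value 14+23=37
- headphones+board game: cost 4+9=13, value 14+18=32
- chair: cost 7, value 30
Best: 53 util.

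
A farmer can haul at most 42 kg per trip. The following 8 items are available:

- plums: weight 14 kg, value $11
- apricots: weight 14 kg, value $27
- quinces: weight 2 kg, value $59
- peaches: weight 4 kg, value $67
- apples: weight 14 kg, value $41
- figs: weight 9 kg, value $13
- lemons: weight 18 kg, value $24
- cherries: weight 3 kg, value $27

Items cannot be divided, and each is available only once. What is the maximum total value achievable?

$221

Check high-value combinations within 42 kg:
- apricots+quinces+peaches+apples+cherries: weight 14+2+4+14+3=37, value 27+59+67+41+27=221
- quinces+peaches+apples+lemons+cherries: weight 2+4+14+18+3=41, value 59+67+41+24+27=218
- quinces+peaches+apples+figs+cherries: weight 2+4+14+9+3=32, value 59+67+41+13+27=207
- plums+quinces+peaches+apples+cherries: weight 14+2+4+14+3=37, value 11+59+67+41+27=205
- apricots+quinces+peaches+lemons+cherries: weight 14+2+4+18+3=41, value 27+59+67+24+27=204
Best: $221.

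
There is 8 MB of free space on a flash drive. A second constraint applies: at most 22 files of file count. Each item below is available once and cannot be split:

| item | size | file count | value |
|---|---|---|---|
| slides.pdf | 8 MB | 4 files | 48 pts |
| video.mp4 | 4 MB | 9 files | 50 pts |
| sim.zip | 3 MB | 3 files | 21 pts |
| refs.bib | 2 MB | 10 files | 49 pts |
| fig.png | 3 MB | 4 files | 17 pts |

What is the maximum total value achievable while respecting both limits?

99 pts

Feasible sets respecting both limits:
- video.mp4+refs.bib: size 6, file count 19, value 99
- sim.zip+refs.bib+fig.png: size 8, file count 17, value 87
- video.mp4+sim.zip: size 7, file count 12, value 71
- sim.zip+refs.bib: size 5, file count 13, value 70
Best: 99 pts.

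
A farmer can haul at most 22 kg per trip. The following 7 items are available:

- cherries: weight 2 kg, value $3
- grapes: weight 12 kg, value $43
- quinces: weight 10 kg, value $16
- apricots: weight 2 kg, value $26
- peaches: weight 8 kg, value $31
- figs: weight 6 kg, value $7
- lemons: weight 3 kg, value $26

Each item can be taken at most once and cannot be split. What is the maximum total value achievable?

$100

This is a 0/1 knapsack; check combinations near the capacity.
- grapes+apricots+peaches: weight 12+2+8=22, value 43+26+31=100
- cherries+grapes+apricots+lemons: weight 2+12+2+3=19, value 3+43+26+26=98
- grapes+apricots+lemons: weight 12+2+3=17, value 43+26+26=95
Best: $100.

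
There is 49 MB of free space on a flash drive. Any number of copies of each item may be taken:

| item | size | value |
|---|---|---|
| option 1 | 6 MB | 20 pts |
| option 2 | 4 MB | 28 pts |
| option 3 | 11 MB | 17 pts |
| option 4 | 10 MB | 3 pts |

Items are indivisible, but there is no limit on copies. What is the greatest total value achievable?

Best value-per-unit is option 2 at 28/4, and filling with it alone uses size 12×4=48. No mix of the others beats 12×28 = 336.

336 pts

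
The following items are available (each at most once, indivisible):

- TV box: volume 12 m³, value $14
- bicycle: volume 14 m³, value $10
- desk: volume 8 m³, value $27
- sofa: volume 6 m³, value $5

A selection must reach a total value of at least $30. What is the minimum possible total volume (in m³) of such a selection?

14

Subsets with value ≥ 30, sorted by total volume:
- desk+sofa: volume 14, value 32
- TV box+desk: volume 20, value 41
Minimum volume: 14 m³.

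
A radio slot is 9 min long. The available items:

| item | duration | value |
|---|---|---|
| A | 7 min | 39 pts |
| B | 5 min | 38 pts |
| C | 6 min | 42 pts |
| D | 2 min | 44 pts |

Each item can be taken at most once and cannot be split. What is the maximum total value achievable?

86 pts

This is a 0/1 knapsack; check combinations near the capacity.
- C+D: duration 6+2=8, value 42+44=86
- A+D: duration 7+2=9, value 39+44=83
- B+D: duration 5+2=7, value 38+44=82
- D: duration 2, value 44
- C: duration 6, value 42
Best: 86 pts.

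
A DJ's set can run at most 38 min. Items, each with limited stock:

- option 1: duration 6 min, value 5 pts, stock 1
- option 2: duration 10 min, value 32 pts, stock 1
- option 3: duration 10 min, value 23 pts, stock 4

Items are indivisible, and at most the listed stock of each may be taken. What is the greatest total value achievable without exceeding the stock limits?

83 pts

Best selections within duration 38 and stock limits:
- 1×option 1 + 1×option 2 + 2×option 3: duration 36, value 83
- 1×option 2 + 2×option 3: duration 30, value 78
Best: 83 pts.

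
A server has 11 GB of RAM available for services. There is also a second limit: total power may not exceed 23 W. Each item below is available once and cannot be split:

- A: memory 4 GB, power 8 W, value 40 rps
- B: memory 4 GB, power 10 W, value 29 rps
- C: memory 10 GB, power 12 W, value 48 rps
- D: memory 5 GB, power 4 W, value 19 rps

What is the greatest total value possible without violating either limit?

Feasible sets respecting both limits:
- A+B: memory 8, power 18, value 69
- A+D: memory 9, power 12, value 59
- C: memory 10, power 12, value 48
Best: 69 rps.

69 rps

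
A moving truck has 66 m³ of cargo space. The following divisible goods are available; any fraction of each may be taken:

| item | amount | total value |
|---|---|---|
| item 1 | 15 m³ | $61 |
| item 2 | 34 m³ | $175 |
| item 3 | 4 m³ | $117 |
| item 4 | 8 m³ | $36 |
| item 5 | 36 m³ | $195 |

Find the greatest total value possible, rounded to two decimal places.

Take in order of value per unit:
- item 3 (117/4 per unit): all 4 → value 117, running total 117.00
- item 5 (195/36 per unit): all 36 → value 195, running total 312.00
- item 2 (175/34 per unit): 26 of 34 → value 26×175/34 = 133.8235, running total 445.82
Total 445.82.

445.82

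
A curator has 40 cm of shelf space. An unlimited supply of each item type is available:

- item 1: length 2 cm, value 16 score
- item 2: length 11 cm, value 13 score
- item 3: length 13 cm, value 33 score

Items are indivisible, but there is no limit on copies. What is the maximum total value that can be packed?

Best value-per-unit is item 1 at 16/2, and filling with it alone uses length 20×2=40. No mix of the others beats 20×16 = 320.

320 score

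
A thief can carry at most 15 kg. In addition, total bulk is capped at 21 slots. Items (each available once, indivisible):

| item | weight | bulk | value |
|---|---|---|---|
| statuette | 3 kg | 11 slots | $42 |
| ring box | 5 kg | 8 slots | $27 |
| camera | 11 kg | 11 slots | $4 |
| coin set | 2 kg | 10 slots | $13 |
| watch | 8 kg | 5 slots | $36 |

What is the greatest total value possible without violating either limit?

Feasible sets respecting both limits:
- statuette+watch: weight 11, bulk 16, value 78
- statuette+ring box: weight 8, bulk 19, value 69
- ring box+watch: weight 13, bulk 13, value 63
- statuette+coin set: weight 5, bulk 21, value 55
Best: $78.

$78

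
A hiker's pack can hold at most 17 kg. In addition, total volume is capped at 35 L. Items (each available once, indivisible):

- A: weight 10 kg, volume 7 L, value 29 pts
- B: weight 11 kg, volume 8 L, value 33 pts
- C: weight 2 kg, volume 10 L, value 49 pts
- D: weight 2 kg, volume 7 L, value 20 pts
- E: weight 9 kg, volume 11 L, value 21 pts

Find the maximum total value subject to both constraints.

102 pts

Feasible sets respecting both limits:
- B+C+D: weight 15, volume 25, value 102
- A+C+D: weight 14, volume 24, value 98
- C+D+E: weight 13, volume 28, value 90
- B+C: weight 13, volume 18, value 82
Best: 102 pts.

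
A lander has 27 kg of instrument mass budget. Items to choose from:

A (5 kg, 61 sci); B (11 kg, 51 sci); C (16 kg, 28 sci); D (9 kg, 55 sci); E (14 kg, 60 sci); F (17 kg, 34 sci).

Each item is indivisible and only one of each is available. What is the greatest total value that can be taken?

167 sci

Check high-value combinations within 27 kg:
- A+B+D: mass 5+11+9=25, value 61+51+55=167
- A+E: mass 5+14=19, value 61+60=121
- A+D: mass 5+9=14, value 61+55=116
- D+E: mass 9+14=23, value 55+60=115
- A+B: mass 5+11=16, value 61+51=112
Best: 167 sci.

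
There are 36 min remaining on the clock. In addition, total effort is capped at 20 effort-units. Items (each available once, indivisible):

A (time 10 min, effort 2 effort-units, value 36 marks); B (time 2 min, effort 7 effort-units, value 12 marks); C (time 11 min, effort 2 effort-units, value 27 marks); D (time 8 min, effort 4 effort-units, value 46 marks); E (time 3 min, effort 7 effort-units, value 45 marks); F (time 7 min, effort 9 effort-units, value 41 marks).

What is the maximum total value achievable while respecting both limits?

Feasible sets respecting both limits:
- A+C+D+E: time 32, effort 15, value 154
- A+C+D+F: time 36, effort 17, value 150
- A+C+E+F: time 31, effort 20, value 149
Best: 154 marks.

154 marks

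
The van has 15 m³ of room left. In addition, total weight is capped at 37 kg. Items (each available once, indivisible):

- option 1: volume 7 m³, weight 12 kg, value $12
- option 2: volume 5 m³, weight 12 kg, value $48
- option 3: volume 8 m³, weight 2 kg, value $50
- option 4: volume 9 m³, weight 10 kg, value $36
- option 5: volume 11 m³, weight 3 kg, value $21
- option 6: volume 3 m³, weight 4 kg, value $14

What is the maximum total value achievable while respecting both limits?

$98

Feasible sets respecting both limits:
- option 2+option 3: volume 13, weight 14, value 98
- option 2+option 4: volume 14, weight 22, value 84
- option 1+option 2+option 6: volume 15, weight 28, value 74
- option 3+option 6: volume 11, weight 6, value 64
Best: $98.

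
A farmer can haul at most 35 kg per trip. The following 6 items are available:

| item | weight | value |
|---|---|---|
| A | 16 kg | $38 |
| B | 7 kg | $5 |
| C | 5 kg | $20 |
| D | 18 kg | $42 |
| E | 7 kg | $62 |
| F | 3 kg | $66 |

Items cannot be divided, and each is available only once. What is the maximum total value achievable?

$190

Check high-value combinations within 35 kg:
- C+D+E+F: weight 5+18+7+3=33, value 20+42+62+66=190
- A+C+E+F: weight 16+5+7+3=31, value 38+20+62+66=186
- B+D+E+F: weight 7+18+7+3=35, value 5+42+62+66=175
- A+B+E+F: weight 16+7+7+3=33, value 38+5+62+66=171
- D+E+F: weight 18+7+3=28, value 42+62+66=170
Best: $190.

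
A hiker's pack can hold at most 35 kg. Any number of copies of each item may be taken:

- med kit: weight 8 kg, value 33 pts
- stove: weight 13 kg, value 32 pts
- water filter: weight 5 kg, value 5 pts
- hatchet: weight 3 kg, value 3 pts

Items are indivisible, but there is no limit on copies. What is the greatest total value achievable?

135 pts

Best value-per-unit is med kit at 33/8; filling with it alone gives 4×33 = 132.
Optimal mix: 4×med kit + 1×hatchet → weight 35, value 135.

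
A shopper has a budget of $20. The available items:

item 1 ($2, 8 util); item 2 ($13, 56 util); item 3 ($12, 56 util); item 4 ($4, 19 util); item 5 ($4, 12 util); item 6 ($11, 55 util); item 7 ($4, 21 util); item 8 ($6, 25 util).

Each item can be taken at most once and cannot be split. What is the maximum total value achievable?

96 util

Check high-value combinations within $20:
- item 3+item 4+item 7: cost 12+4+4=20, value 56+19+21=96
- item 4+item 6+item 7: cost 4+11+4=19, value 19+55+21=95
- item 3+item 5+item 7: cost 12+4+4=20, value 56+12+21=89
Best: 96 util.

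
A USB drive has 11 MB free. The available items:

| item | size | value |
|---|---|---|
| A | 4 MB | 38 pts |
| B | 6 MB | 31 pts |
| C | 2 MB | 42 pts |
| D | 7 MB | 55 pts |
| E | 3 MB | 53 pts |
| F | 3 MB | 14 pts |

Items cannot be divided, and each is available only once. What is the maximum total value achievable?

133 pts

Check high-value combinations within 11 MB:
- A+C+E: size 4+2+3=9, value 38+42+53=133
- B+C+E: size 6+2+3=11, value 31+42+53=126
- C+E+F: size 2+3+3=8, value 42+53+14=109
Best: 133 pts.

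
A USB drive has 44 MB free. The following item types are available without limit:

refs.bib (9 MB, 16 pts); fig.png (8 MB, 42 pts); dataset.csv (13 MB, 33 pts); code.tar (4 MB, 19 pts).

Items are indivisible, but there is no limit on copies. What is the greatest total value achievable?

Best value-per-unit is fig.png at 42/8; filling with it alone gives 5×42 = 210.
Optimal mix: 5×fig.png + 1×code.tar → size 44, value 229.

229 pts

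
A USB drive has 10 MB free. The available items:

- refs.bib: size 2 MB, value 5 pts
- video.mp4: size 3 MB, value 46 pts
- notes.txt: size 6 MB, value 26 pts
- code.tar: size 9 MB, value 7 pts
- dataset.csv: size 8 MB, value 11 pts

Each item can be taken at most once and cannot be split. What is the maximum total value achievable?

72 pts

Check high-value combinations within 10 MB:
- video.mp4+notes.txt: size 3+6=9, value 46+26=72
- refs.bib+video.mp4: size 2+3=5, value 5+46=51
- video.mp4: size 3, value 46
- refs.bib+notes.txt: size 2+6=8, value 5+26=31
- notes.txt: size 6, value 26
Best: 72 pts.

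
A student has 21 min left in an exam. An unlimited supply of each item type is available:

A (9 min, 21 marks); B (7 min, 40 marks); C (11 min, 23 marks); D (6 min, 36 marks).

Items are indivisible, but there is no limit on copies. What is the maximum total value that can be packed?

Best value-per-unit is D at 36/6; filling with it alone gives 3×36 = 108.
Optimal mix: 3×B → time 21, value 120.

120 marks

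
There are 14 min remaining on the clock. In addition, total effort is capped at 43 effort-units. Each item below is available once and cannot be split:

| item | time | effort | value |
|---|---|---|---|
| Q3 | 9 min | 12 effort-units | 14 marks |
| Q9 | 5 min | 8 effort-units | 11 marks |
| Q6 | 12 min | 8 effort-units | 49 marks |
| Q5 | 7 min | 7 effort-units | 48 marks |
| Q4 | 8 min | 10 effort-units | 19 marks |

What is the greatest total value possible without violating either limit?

59 marks

Feasible sets respecting both limits:
- Q9+Q5: time 12, effort 15, value 59
- Q6: time 12, effort 8, value 49
- Q5: time 7, effort 7, value 48
Best: 59 marks.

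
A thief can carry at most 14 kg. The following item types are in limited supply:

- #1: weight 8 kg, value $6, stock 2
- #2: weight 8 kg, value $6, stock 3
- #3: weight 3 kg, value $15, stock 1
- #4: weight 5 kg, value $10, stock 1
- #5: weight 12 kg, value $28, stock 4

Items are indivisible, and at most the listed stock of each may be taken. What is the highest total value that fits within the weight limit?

Top feasible selections:
- 1×#5: weight 12, value 28
- 1×#3 + 1×#4: weight 8, value 25
- 1×#2 + 1×#3: weight 11, value 21
Best: $28.

$28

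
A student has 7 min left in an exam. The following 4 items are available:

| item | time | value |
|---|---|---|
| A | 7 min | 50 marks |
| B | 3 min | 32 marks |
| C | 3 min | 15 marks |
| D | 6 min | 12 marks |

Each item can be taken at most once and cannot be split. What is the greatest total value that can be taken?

50 marks

Check high-value combinations within 7 min:
- A: time 7, value 50
- B+C: time 3+3=6, value 32+15=47
- B: time 3, value 32
- C: time 3, value 15
Best: 50 marks.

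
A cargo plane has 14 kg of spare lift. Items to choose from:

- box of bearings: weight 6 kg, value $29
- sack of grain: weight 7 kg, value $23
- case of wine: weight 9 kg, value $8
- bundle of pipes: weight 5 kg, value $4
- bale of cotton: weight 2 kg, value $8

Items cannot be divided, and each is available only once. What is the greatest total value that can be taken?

Check high-value combinations within 14 kg:
- box of bearings+sack of grain: weight 6+7=13, value 29+23=52
- box of bearings+bundle of pipes+bale of cotton: weight 6+5+2=13, value 29+4+8=41
- box of bearings+bale of cotton: weight 6+2=8, value 29+8=37
- sack of grain+bundle of pipes+bale of cotton: weight 7+5+2=14, value 23+4+8=35
Best: $52.

$52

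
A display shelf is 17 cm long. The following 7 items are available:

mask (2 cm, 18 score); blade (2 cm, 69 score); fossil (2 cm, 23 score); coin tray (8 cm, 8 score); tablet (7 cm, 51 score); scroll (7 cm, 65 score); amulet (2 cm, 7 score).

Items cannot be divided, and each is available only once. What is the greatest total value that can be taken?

185 score

Check high-value combinations within 17 cm:
- blade+tablet+scroll: length 2+7+7=16, value 69+51+65=185
- mask+blade+fossil+scroll+amulet: length 2+2+2+7+2=15, value 18+69+23+65+7=182
- mask+blade+fossil+scroll: length 2+2+2+7=13, value 18+69+23+65=175
- mask+blade+fossil+tablet+amulet: length 2+2+2+7+2=15, value 18+69+23+51+7=168
Best: 185 score.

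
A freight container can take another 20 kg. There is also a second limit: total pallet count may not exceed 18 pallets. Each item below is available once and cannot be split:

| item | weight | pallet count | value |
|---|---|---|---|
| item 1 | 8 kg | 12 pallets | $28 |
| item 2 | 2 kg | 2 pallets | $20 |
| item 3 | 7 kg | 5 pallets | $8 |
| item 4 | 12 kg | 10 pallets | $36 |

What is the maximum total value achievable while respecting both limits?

Feasible sets respecting both limits:
- item 2+item 4: weight 14, pallet count 12, value 56
- item 1+item 2: weight 10, pallet count 14, value 48
- item 3+item 4: weight 19, pallet count 15, value 44
Best: $56.

$56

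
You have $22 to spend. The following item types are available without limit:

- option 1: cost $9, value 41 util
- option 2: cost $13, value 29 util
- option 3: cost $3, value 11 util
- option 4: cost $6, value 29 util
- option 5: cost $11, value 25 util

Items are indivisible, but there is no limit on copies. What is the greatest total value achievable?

99 util

Best value-per-unit is option 4 at 29/6; filling with it alone gives 3×29 = 87.
Optimal mix: 1×option 1 + 2×option 4 → cost 21, value 99.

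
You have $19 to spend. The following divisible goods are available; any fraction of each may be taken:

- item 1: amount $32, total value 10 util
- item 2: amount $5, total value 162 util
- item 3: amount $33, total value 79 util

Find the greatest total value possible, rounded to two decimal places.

195.52

Take in order of value per unit:
- item 2 (162/5 per unit): all 5 → value 162, running total 162.00
- item 3 (79/33 per unit): 14 of 33 → value 14×79/33 = 33.5152, running total 195.52
Total 195.52.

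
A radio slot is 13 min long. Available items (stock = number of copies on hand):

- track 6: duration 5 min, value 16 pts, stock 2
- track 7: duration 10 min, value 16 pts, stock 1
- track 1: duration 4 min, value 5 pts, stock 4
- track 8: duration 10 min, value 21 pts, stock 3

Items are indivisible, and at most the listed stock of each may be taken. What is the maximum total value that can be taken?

Best selections within duration 13 and stock limits:
- 2×track 6: duration 10, value 32
- 1×track 6 + 2×track 1: duration 13, value 26
- 1×track 6 + 1×track 1: duration 9, value 21
Best: 32 pts.

32 pts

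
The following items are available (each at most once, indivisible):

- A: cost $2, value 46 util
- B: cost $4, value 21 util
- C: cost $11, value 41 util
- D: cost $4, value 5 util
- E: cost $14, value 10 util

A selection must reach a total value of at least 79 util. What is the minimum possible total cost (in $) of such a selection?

Subsets with value ≥ 79, sorted by total cost:
- A+C: cost 13, value 87
- A+B+C: cost 17, value 108
Minimum cost: 13 $.

13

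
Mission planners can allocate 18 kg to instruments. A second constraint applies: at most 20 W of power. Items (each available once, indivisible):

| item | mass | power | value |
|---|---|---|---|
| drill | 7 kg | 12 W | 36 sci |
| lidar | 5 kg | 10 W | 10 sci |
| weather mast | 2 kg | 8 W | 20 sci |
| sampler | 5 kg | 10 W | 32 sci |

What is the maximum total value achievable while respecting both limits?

Feasible sets respecting both limits:
- drill+weather mast: mass 9, power 20, value 56
- weather mast+sampler: mass 7, power 18, value 52
- lidar+sampler: mass 10, power 20, value 42
Best: 56 sci.

56 sci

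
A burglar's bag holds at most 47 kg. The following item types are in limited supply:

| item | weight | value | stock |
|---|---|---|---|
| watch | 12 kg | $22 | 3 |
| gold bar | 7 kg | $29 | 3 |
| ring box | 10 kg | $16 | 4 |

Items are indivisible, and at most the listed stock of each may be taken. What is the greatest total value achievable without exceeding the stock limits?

Best selections within weight 47 and stock limits:
- 2×watch + 3×gold bar: weight 45, value 131
- 1×watch + 3×gold bar + 1×ring box: weight 43, value 125
- 3×gold bar + 2×ring box: weight 41, value 119
Best: $131.

$131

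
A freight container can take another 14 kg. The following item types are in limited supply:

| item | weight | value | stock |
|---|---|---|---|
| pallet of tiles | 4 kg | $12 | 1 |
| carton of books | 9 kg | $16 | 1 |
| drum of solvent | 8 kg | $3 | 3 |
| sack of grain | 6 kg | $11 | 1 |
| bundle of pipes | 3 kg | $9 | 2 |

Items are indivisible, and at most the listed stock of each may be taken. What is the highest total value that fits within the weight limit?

$32

Best selections within weight 14 and stock limits:
- 1×pallet of tiles + 1×sack of grain + 1×bundle of pipes: weight 13, value 32
- 1×pallet of tiles + 2×bundle of pipes: weight 10, value 30
Best: $32.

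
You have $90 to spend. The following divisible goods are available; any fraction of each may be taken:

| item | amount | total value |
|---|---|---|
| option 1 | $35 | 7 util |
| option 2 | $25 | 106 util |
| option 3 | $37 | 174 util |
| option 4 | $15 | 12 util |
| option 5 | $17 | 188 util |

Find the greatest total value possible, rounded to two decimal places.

476.80

Take in order of value per unit:
- option 5 (188/17 per unit): all 17 → value 188, running total 188.00
- option 3 (174/37 per unit): all 37 → value 174, running total 362.00
- option 2 (106/25 per unit): all 25 → value 106, running total 468.00
- option 4 (12/15 per unit): 11 of 15 → value 11×12/15 = 8.8000, running total 476.80
Total 476.80.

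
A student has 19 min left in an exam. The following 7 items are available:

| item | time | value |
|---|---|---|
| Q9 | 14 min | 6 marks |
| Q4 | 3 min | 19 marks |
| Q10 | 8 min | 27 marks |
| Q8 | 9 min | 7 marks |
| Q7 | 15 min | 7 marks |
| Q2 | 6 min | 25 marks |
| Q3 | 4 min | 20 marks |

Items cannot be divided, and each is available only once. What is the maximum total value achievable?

72 marks

Check high-value combinations within 19 min:
- Q10+Q2+Q3: time 8+6+4=18, value 27+25+20=72
- Q4+Q10+Q2: time 3+8+6=17, value 19+27+25=71
- Q4+Q10+Q3: time 3+8+4=15, value 19+27+20=66
- Q4+Q2+Q3: time 3+6+4=13, value 19+25+20=64
Best: 72 marks.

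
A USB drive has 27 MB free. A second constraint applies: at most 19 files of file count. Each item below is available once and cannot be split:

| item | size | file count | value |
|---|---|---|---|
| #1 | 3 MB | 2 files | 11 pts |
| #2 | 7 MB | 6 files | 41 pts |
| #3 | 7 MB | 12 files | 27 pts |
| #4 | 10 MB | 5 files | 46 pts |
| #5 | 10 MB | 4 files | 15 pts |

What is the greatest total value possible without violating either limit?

Feasible sets respecting both limits:
- #2+#4+#5: size 27, file count 15, value 102
- #1+#2+#4: size 20, file count 13, value 98
- #2+#4: size 17, file count 11, value 87
- #1+#3+#4: size 20, file count 19, value 84
Best: 102 pts.

102 pts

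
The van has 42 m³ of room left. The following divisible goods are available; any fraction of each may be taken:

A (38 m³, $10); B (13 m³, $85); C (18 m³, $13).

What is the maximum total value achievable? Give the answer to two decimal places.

100.89

Take in order of value per unit:
- B (85/13 per unit): all 13 → value 85, running total 85.00
- C (13/18 per unit): all 18 → value 13, running total 98.00
- A (10/38 per unit): 11 of 38 → value 11×10/38 = 2.8947, running total 100.89
Total 100.89.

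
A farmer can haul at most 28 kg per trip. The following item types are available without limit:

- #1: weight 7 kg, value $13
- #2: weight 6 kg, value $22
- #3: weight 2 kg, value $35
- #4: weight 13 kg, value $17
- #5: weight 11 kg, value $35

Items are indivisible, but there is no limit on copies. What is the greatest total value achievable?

$490

Best value-per-unit is #3 at 35/2, and filling with it alone uses weight 14×2=28. No mix of the others beats 14×35 = 490.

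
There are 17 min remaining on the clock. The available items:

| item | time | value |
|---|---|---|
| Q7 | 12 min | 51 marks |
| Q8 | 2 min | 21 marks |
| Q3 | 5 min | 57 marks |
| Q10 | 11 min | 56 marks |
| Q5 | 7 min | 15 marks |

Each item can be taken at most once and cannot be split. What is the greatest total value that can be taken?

Check high-value combinations within 17 min:
- Q3+Q10: time 5+11=16, value 57+56=113
- Q7+Q3: time 12+5=17, value 51+57=108
- Q8+Q3+Q5: time 2+5+7=14, value 21+57+15=93
- Q8+Q3: time 2+5=7, value 21+57=78
- Q8+Q10: time 2+11=13, value 21+56=77
Best: 113 marks.

113 marks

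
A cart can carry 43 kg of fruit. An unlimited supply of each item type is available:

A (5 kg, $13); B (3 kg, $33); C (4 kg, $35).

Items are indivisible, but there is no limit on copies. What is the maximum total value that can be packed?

Best value-per-unit is B at 33/3; filling with it alone gives 14×33 = 462.
Optimal mix: 13×B + 1×C → weight 43, value 464.

$464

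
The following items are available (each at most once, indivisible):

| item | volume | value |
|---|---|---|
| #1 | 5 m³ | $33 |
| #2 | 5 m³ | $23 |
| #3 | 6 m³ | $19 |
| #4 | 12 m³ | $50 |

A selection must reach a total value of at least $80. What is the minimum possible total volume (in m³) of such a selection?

17

Subsets with value ≥ 80, sorted by total volume:
- #1+#4: volume 17, value 83
- #1+#2+#4: volume 22, value 106
- #1+#3+#4: volume 23, value 102
- #2+#3+#4: volume 23, value 92
Minimum volume: 17 m³.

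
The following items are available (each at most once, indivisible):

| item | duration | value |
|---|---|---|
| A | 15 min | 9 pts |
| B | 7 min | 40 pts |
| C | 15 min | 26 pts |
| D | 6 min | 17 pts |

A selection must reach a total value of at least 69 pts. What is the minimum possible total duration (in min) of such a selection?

Subsets with value ≥ 69, sorted by total duration:
- B+C+D: duration 28, value 83
- A+B+C: duration 37, value 75
Minimum duration: 28 min.

28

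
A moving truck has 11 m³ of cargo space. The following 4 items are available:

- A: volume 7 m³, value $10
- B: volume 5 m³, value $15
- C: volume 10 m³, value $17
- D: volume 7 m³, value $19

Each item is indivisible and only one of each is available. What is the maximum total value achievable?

$19

Check high-value combinations within 11 m³:
- D: volume 7, value 19
- C: volume 10, value 17
- B: volume 5, value 15
- A: volume 7, value 10
Best: $19.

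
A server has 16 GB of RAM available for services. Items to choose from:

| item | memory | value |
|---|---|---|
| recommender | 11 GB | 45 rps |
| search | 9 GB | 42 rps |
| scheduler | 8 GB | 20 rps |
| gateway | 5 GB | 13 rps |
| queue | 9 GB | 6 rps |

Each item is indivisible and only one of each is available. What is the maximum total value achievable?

This is a 0/1 knapsack; check combinations near the capacity.
- recommender+gateway: memory 11+5=16, value 45+13=58
- search+gateway: memory 9+5=14, value 42+13=55
- recommender: memory 11, value 45
- search: memory 9, value 42
- scheduler+gateway: memory 8+5=13, value 20+13=33
Best: 58 rps.

58 rps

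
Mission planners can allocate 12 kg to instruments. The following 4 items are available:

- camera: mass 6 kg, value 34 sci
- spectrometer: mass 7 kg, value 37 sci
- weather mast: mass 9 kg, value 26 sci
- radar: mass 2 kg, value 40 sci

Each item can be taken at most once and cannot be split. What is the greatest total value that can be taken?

77 sci

Check high-value combinations within 12 kg:
- spectrometer+radar: mass 7+2=9, value 37+40=77
- camera+radar: mass 6+2=8, value 34+40=74
- weather mast+radar: mass 9+2=11, value 26+40=66
Best: 77 sci.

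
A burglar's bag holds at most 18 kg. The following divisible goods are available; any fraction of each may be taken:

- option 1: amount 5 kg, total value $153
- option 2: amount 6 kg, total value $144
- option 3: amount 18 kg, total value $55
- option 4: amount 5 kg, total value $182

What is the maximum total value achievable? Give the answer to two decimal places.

485.11

Take in order of value per unit:
- option 4 (182/5 per unit): all 5 → value 182, running total 182.00
- option 1 (153/5 per unit): all 5 → value 153, running total 335.00
- option 2 (144/6 per unit): all 6 → value 144, running total 479.00
- option 3 (55/18 per unit): 2 of 18 → value 2×55/18 = 6.1111, running total 485.11
Total 485.11.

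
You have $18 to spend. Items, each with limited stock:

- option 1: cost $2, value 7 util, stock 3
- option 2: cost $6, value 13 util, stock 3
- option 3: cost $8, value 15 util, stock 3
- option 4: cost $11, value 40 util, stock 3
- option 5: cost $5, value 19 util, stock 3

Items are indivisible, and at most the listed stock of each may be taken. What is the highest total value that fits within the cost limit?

66 util

Top feasible selections:
- 1×option 1 + 1×option 4 + 1×option 5: cost 18, value 66
- 1×option 1 + 3×option 5: cost 17, value 64
- 3×option 1 + 1×option 4: cost 17, value 61
Best: 66 util.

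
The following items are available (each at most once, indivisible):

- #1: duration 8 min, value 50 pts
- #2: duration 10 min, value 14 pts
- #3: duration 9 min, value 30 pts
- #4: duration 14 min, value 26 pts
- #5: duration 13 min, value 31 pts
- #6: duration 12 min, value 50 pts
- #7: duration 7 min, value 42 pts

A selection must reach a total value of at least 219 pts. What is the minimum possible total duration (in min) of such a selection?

63

Subsets with value ≥ 219, sorted by total duration:
- #1+#3+#4+#5+#6+#7: duration 63, value 229
- #1+#2+#3+#4+#5+#6+#7: duration 73, value 243
Minimum duration: 63 min.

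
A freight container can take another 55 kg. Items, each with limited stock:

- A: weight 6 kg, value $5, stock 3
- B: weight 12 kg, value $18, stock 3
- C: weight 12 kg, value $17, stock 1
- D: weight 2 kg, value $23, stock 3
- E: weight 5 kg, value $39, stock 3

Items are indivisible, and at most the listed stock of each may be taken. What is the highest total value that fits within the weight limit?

$227

Best selections within weight 55 and stock limits:
- 1×A + 2×B + 3×D + 3×E: weight 51, value 227
- 1×A + 1×B + 1×C + 3×D + 3×E: weight 51, value 226
- 2×B + 3×D + 3×E: weight 45, value 222
Best: $227.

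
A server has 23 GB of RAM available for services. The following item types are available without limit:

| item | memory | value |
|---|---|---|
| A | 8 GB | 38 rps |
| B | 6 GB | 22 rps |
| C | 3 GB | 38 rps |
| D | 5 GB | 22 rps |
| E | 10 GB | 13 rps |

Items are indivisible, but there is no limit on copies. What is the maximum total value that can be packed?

Best value-per-unit is C at 38/3, and filling with it alone uses memory 7×3=21. No mix of the others beats 7×38 = 266.

266 rps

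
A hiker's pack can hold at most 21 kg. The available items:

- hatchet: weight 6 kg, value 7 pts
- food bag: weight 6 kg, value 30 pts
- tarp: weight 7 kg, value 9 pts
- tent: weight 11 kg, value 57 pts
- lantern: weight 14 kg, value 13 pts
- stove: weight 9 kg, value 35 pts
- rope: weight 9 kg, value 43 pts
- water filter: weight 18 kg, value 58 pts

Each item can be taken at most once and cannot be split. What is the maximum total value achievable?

Check high-value combinations within 21 kg:
- tent+rope: weight 11+9=20, value 57+43=100
- tent+stove: weight 11+9=20, value 57+35=92
- food bag+tent: weight 6+11=17, value 30+57=87
- hatchet+food bag+rope: weight 6+6+9=21, value 7+30+43=80
Best: 100 pts.

100 pts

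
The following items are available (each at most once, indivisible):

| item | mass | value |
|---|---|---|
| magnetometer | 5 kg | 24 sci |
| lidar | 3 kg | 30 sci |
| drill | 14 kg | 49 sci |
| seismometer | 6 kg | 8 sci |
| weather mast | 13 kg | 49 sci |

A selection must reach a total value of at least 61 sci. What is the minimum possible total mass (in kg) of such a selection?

Subsets with value ≥ 61, sorted by total mass:
- magnetometer+lidar+seismometer: mass 14, value 62
- lidar+weather mast: mass 16, value 79
Minimum mass: 14 kg.

14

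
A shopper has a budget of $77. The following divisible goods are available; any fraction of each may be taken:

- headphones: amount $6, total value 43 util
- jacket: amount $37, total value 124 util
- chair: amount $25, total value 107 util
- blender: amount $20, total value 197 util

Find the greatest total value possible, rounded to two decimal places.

434.14

Take in order of value per unit:
- blender (197/20 per unit): all 20 → value 197, running total 197.00
- headphones (43/6 per unit): all 6 → value 43, running total 240.00
- chair (107/25 per unit): all 25 → value 107, running total 347.00
- jacket (124/37 per unit): 26 of 37 → value 26×124/37 = 87.1351, running total 434.14
Total 434.14.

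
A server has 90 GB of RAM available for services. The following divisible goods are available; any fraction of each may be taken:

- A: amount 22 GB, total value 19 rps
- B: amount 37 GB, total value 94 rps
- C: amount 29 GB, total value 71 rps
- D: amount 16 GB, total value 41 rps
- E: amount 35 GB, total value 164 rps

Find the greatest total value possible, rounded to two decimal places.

Take in order of value per unit:
- E (164/35 per unit): all 35 → value 164, running total 164.00
- D (41/16 per unit): all 16 → value 41, running total 205.00
- B (94/37 per unit): all 37 → value 94, running total 299.00
- C (71/29 per unit): 2 of 29 → value 2×71/29 = 4.8966, running total 303.90
Total 303.90.

303.90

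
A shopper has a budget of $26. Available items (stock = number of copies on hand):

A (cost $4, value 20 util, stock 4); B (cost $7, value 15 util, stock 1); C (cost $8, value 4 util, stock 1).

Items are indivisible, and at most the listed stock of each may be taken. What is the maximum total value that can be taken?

Best selections within cost 26 and stock limits:
- 4×A + 1×B: cost 23, value 95
- 4×A + 1×C: cost 24, value 84
- 4×A: cost 16, value 80
- 3×A + 1×B: cost 19, value 75
Best: 95 util.

95 util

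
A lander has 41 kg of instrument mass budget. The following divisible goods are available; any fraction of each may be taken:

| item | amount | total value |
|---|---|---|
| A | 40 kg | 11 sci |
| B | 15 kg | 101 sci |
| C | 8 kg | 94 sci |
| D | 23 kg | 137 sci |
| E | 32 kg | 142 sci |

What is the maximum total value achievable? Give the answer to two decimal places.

Take in order of value per unit:
- C (94/8 per unit): all 8 → value 94, running total 94.00
- B (101/15 per unit): all 15 → value 101, running total 195.00
- D (137/23 per unit): 18 of 23 → value 18×137/23 = 107.2174, running total 302.22
Total 302.22.

302.22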